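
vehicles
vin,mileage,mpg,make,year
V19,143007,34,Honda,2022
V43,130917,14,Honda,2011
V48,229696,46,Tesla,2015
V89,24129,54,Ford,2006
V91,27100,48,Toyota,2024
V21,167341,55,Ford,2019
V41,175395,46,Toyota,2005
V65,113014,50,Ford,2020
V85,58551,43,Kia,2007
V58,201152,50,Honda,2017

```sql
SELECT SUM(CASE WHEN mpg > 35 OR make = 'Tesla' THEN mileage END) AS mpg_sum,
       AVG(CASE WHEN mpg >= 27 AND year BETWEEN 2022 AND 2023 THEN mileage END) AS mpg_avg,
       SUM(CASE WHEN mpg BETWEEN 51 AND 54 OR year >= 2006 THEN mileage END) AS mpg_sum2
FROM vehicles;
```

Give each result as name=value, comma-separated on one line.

mpg_sum=996378, mpg_avg=143007, mpg_sum2=1094907

[mpg_sum: mpg > 35 OR make = 'Tesla']
vin=V19: ✗
vin=V43: ✗
vin=V48: ✓ → 229696
vin=V89: ✓ → 24129
vin=V91: ✓ → 27100
vin=V21: ✓ → 167341
vin=V41: ✓ → 175395
vin=V65: ✓ → 113014
vin=V85: ✓ → 58551
vin=V58: ✓ → 201152
mpg_sum = 229696 + 24129 + 27100 + 167341 + 175395 + 113014 + 58551 + 201152 = 996378
—
[mpg_avg: mpg >= 27 AND year BETWEEN 2022 AND 2023]
vin=V19: ✓ → 143007
vin=V43: ✗
vin=V48: ✗
vin=V89: ✗
vin=V91: ✗
vin=V21: ✗
vin=V41: ✗
vin=V65: ✗
vin=V85: ✗
vin=V58: ✗
mpg_avg = 143007
—
[mpg_sum2: mpg BETWEEN 51 AND 54 OR year >= 2006]
vin=V19: ✓ → 143007
vin=V43: ✓ → 130917
vin=V48: ✓ → 229696
vin=V89: ✓ → 24129
vin=V91: ✓ → 27100
vin=V21: ✓ → 167341
vin=V41: ✗
vin=V65: ✓ → 113014
vin=V85: ✓ → 58551
vin=V58: ✓ → 201152
mpg_sum2 = 143007 + 130917 + 229696 + 24129 + 27100 + 167341 + 113014 + 58551 + 201152 = 1094907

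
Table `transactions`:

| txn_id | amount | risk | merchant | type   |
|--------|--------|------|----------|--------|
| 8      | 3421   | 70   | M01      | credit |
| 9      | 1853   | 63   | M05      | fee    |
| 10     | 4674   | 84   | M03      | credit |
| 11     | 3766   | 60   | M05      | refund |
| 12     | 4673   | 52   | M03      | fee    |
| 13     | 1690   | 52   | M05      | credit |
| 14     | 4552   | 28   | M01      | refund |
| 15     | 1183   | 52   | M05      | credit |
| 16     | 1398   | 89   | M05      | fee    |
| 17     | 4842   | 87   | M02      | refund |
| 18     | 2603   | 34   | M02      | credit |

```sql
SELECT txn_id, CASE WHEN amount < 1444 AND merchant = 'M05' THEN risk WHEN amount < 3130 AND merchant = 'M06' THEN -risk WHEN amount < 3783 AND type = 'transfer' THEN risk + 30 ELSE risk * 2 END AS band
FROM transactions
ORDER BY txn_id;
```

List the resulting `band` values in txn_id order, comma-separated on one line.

txn_id=8: ELSE → 140
txn_id=9: ELSE → 126
txn_id=10: ELSE → 168
txn_id=11: ELSE → 120
txn_id=12: ELSE → 104
txn_id=13: ELSE → 104
txn_id=14: ELSE → 56
txn_id=15: amount < 1444 AND merchant = 'M05' → 52
txn_id=16: amount < 1444 AND merchant = 'M05' → 89
txn_id=17: ELSE → 174
txn_id=18: ELSE → 68

140, 126, 168, 120, 104, 104, 56, 52, 89, 174, 68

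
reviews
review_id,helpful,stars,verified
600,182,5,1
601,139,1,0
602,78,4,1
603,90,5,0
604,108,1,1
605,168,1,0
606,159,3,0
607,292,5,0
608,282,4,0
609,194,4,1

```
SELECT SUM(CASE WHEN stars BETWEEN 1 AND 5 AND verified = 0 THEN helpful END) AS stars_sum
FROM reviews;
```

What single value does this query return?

1130

review_id=600: ✗
review_id=601: ✓ → 139
review_id=602: ✗
review_id=603: ✓ → 90
review_id=604: ✗
review_id=605: ✓ → 168
review_id=606: ✓ → 159
review_id=607: ✓ → 292
review_id=608: ✓ → 282
review_id=609: ✗
stars_sum = 139 + 90 + 168 + 159 + 292 + 282 = 1130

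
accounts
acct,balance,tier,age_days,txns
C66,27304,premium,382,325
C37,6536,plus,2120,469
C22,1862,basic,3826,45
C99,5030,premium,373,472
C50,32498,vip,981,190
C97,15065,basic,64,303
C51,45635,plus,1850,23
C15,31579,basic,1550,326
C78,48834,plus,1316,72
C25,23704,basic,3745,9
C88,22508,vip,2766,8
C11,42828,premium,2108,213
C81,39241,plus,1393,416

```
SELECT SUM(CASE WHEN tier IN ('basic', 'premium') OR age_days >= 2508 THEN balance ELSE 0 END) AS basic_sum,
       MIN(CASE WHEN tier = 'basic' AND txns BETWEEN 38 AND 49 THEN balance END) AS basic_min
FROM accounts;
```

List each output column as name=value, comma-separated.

basic_sum=169880, basic_min=1862

[basic_sum: tier IN ('basic', 'premium') OR age_days >= 2508]
acct=C66: ✓ → 27304
acct=C37: ✗
acct=C22: ✓ → 1862
acct=C99: ✓ → 5030
acct=C50: ✗
acct=C97: ✓ → 15065
acct=C51: ✗
acct=C15: ✓ → 31579
acct=C78: ✗
acct=C25: ✓ → 23704
acct=C88: ✓ → 22508
acct=C11: ✓ → 42828
acct=C81: ✗
basic_sum = 27304 + 1862 + 5030 + 15065 + 31579 + 23704 + 22508 + 42828 = 169880
—
[basic_min: tier = 'basic' AND txns BETWEEN 38 AND 49]
acct=C66: ✗
acct=C37: ✗
acct=C22: ✓ → 1862
acct=C99: ✗
acct=C50: ✗
acct=C97: ✗
acct=C51: ✗
acct=C15: ✗
acct=C78: ✗
acct=C25: ✗
acct=C88: ✗
acct=C11: ✗
acct=C81: ✗
basic_min = MIN(1862) = 1862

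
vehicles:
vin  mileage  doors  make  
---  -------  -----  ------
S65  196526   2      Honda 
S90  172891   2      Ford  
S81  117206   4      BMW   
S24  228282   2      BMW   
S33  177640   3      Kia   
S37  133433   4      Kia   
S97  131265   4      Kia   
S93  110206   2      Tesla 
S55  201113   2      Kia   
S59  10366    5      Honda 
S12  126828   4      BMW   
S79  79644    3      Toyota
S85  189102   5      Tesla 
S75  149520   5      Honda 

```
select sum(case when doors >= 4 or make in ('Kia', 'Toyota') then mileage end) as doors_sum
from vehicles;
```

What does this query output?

1316117

vin=S65: ✗
vin=S90: ✗
vin=S81: ✓ → 117206
vin=S24: ✗
vin=S33: ✓ → 177640
vin=S37: ✓ → 133433
vin=S97: ✓ → 131265
vin=S93: ✗
vin=S55: ✓ → 201113
vin=S59: ✓ → 10366
vin=S12: ✓ → 126828
vin=S79: ✓ → 79644
vin=S85: ✓ → 189102
vin=S75: ✓ → 149520
doors_sum = 117206 + 177640 + 133433 + 131265 + 201113 + 10366 + 126828 + 79644 + 189102 + 149520 = 1316117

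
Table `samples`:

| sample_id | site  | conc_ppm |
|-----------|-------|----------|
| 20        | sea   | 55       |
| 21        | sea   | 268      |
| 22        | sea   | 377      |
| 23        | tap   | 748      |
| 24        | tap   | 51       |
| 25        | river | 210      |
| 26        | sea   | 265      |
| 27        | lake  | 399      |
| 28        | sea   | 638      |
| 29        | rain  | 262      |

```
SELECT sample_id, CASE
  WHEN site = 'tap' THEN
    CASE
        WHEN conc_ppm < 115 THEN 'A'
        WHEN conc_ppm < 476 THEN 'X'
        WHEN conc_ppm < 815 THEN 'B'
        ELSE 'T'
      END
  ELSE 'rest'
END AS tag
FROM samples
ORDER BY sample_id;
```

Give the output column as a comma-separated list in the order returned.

sample_id=20: site='sea' → outer ELSE → rest
sample_id=21: site='sea' → outer ELSE → rest
sample_id=22: site='sea' → outer ELSE → rest
sample_id=23: site='tap' → inner[conc_ppm < 815] → B
sample_id=24: site='tap' → inner[conc_ppm < 115] → A
sample_id=25: site='river' → outer ELSE → rest
sample_id=26: site='sea' → outer ELSE → rest
sample_id=27: site='lake' → outer ELSE → rest
sample_id=28: site='sea' → outer ELSE → rest
sample_id=29: site='rain' → outer ELSE → rest

rest, rest, rest, B, A, rest, rest, rest, rest, rest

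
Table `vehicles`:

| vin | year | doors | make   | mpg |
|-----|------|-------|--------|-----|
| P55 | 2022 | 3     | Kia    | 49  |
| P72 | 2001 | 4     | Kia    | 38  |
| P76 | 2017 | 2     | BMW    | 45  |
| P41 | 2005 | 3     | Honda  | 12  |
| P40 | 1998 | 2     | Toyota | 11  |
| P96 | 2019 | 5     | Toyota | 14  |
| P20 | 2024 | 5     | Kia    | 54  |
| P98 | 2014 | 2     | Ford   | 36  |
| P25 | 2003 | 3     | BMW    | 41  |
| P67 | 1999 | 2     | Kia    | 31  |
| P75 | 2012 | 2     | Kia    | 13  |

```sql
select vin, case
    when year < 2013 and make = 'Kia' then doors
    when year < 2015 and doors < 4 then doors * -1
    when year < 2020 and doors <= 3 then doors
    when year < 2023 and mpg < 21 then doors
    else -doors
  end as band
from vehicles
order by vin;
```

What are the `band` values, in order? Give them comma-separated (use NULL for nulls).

vin=P20: ELSE → -5
vin=P25: year < 2015 and doors < 4 → -3
vin=P40: year < 2015 and doors < 4 → -2
vin=P41: year < 2015 and doors < 4 → -3
vin=P55: ELSE → -3
vin=P67: year < 2013 and make = 'Kia' → 2
vin=P72: year < 2013 and make = 'Kia' → 4
vin=P75: year < 2013 and make = 'Kia' → 2
vin=P76: year < 2020 and doors <= 3 → 2
vin=P96: year < 2023 and mpg < 21 → 5
vin=P98: year < 2015 and doors < 4 → -2

-5, -3, -2, -3, -3, 2, 4, 2, 2, 5, -2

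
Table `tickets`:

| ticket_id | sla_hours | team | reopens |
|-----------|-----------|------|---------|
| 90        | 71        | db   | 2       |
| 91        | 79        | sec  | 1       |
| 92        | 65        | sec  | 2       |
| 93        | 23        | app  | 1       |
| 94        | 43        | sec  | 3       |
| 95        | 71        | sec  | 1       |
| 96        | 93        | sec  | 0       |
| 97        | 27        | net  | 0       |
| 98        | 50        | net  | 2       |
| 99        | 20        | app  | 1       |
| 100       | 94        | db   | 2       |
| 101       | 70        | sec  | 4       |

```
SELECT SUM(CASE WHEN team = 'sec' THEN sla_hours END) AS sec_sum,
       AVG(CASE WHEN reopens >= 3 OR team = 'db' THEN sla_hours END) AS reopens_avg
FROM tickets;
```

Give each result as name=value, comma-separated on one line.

[sec_sum: team = 'sec']
ticket_id=90: ✗
ticket_id=91: ✓ → 79
ticket_id=92: ✓ → 65
ticket_id=93: ✗
ticket_id=94: ✓ → 43
ticket_id=95: ✓ → 71
ticket_id=96: ✓ → 93
ticket_id=97: ✗
ticket_id=98: ✗
ticket_id=99: ✗
ticket_id=100: ✗
ticket_id=101: ✓ → 70
sec_sum = 79 + 65 + 43 + 71 + 93 + 70 = 421
—
[reopens_avg: reopens >= 3 OR team = 'db']
ticket_id=90: ✓ → 71
ticket_id=91: ✗
ticket_id=92: ✗
ticket_id=93: ✗
ticket_id=94: ✓ → 43
ticket_id=95: ✗
ticket_id=96: ✗
ticket_id=97: ✗
ticket_id=98: ✗
ticket_id=99: ✗
ticket_id=100: ✓ → 94
ticket_id=101: ✓ → 70
reopens_avg = (71 + 43 + 94 + 70) / 4 = 69.5

sec_sum=421, reopens_avg=69.5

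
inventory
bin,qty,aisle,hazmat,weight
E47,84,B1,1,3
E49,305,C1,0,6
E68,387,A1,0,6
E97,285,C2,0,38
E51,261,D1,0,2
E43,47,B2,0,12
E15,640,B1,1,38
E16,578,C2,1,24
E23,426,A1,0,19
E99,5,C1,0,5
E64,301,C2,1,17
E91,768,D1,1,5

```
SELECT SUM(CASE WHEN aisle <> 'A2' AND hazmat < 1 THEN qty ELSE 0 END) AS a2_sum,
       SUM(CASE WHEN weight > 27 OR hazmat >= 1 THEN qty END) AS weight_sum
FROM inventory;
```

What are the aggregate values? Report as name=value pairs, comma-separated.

a2_sum=1716, weight_sum=2656

[a2_sum: aisle <> 'A2' AND hazmat < 1]
bin=E47: ✗
bin=E49: ✓ → 305
bin=E68: ✓ → 387
bin=E97: ✓ → 285
bin=E51: ✓ → 261
bin=E43: ✓ → 47
bin=E15: ✗
bin=E16: ✗
bin=E23: ✓ → 426
bin=E99: ✓ → 5
bin=E64: ✗
bin=E91: ✗
a2_sum = 305 + 387 + 285 + 261 + 47 + 426 + 5 = 1716
—
[weight_sum: weight > 27 OR hazmat >= 1]
bin=E47: ✓ → 84
bin=E49: ✗
bin=E68: ✗
bin=E97: ✓ → 285
bin=E51: ✗
bin=E43: ✗
bin=E15: ✓ → 640
bin=E16: ✓ → 578
bin=E23: ✗
bin=E99: ✗
bin=E64: ✓ → 301
bin=E91: ✓ → 768
weight_sum = 84 + 285 + 640 + 578 + 301 + 768 = 2656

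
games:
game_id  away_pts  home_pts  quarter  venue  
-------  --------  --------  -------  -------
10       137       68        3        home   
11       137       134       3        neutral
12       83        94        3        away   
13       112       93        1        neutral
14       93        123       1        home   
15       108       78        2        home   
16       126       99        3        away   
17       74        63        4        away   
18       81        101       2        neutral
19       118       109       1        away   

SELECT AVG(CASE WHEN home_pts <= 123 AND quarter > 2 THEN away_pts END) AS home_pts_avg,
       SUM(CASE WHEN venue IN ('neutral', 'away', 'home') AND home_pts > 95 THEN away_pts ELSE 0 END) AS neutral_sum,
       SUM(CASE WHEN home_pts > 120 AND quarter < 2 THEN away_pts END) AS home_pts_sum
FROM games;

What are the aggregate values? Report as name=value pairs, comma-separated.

[home_pts_avg: home_pts <= 123 AND quarter > 2]
game_id=10: ✓ → 137
game_id=11: ✗
game_id=12: ✓ → 83
game_id=13: ✗
game_id=14: ✗
game_id=15: ✗
game_id=16: ✓ → 126
game_id=17: ✓ → 74
game_id=18: ✗
game_id=19: ✗
home_pts_avg = (137 + 83 + 126 + 74) / 4 = 105
—
[neutral_sum: venue IN ('neutral', 'away', 'home') AND home_pts > 95]
game_id=10: ✗
game_id=11: ✓ → 137
game_id=12: ✗
game_id=13: ✗
game_id=14: ✓ → 93
game_id=15: ✗
game_id=16: ✓ → 126
game_id=17: ✗
game_id=18: ✓ → 81
game_id=19: ✓ → 118
neutral_sum = 137 + 93 + 126 + 81 + 118 = 555
—
[home_pts_sum: home_pts > 120 AND quarter < 2]
game_id=10: ✗
game_id=11: ✗
game_id=12: ✗
game_id=13: ✗
game_id=14: ✓ → 93
game_id=15: ✗
game_id=16: ✗
game_id=17: ✗
game_id=18: ✗
game_id=19: ✗
home_pts_sum = 93

home_pts_avg=105, neutral_sum=555, home_pts_sum=93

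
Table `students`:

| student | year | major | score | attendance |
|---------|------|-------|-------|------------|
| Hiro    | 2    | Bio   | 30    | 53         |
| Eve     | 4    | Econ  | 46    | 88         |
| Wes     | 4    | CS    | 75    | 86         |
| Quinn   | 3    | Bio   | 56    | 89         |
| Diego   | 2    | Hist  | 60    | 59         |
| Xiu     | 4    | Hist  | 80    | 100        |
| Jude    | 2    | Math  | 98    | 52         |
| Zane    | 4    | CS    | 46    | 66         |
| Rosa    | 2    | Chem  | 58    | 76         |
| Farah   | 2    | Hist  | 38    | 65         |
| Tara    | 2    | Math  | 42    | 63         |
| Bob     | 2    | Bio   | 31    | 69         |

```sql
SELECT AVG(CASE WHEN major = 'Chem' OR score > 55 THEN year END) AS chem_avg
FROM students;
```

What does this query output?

student=Hiro: ✗
student=Eve: ✗
student=Wes: ✓ → 4
student=Quinn: ✓ → 3
student=Diego: ✓ → 2
student=Xiu: ✓ → 4
student=Jude: ✓ → 2
student=Zane: ✗
student=Rosa: ✓ → 2
student=Farah: ✗
student=Tara: ✗
student=Bob: ✗
chem_avg = (4 + 3 + 2 + 4 + 2 + 2) / 6 = 2.8333333333

2.8333333333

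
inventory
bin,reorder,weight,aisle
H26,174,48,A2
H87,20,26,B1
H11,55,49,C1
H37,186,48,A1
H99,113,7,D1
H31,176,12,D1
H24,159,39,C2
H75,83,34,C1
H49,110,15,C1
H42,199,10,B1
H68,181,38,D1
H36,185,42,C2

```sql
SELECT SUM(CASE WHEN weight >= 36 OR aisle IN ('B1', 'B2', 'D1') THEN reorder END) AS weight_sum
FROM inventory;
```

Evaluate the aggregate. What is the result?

1448

bin=H26: ✓ → 174
bin=H87: ✓ → 20
bin=H11: ✓ → 55
bin=H37: ✓ → 186
bin=H99: ✓ → 113
bin=H31: ✓ → 176
bin=H24: ✓ → 159
bin=H75: ✗
bin=H49: ✗
bin=H42: ✓ → 199
bin=H68: ✓ → 181
bin=H36: ✓ → 185
weight_sum = 174 + 20 + 55 + 186 + 113 + 176 + 159 + 199 + 181 + 185 = 1448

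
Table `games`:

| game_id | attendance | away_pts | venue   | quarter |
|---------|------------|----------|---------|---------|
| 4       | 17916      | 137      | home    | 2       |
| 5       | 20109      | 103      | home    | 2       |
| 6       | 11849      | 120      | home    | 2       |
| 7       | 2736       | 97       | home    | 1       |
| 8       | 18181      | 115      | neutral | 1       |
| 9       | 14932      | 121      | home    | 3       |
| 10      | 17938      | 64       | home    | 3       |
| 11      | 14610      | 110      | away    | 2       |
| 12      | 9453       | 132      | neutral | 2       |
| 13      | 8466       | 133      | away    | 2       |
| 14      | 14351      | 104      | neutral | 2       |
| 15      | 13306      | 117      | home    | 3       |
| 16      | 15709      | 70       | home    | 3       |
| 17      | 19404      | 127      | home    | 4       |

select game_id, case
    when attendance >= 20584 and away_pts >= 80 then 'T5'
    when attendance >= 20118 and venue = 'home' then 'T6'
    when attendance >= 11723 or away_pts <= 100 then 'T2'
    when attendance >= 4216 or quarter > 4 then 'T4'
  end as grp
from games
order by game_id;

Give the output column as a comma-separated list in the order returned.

game_id=4: attendance >= 11723 or away_pts <= 100 → T2
game_id=5: attendance >= 11723 or away_pts <= 100 → T2
game_id=6: attendance >= 11723 or away_pts <= 100 → T2
game_id=7: attendance >= 11723 or away_pts <= 100 → T2
game_id=8: attendance >= 11723 or away_pts <= 100 → T2
game_id=9: attendance >= 11723 or away_pts <= 100 → T2
game_id=10: attendance >= 11723 or away_pts <= 100 → T2
game_id=11: attendance >= 11723 or away_pts <= 100 → T2
game_id=12: attendance >= 4216 or quarter > 4 → T4
game_id=13: attendance >= 4216 or quarter > 4 → T4
game_id=14: attendance >= 11723 or away_pts <= 100 → T2
game_id=15: attendance >= 11723 or away_pts <= 100 → T2
game_id=16: attendance >= 11723 or away_pts <= 100 → T2
game_id=17: attendance >= 11723 or away_pts <= 100 → T2

T2, T2, T2, T2, T2, T2, T2, T2, T4, T4, T2, T2, T2, T2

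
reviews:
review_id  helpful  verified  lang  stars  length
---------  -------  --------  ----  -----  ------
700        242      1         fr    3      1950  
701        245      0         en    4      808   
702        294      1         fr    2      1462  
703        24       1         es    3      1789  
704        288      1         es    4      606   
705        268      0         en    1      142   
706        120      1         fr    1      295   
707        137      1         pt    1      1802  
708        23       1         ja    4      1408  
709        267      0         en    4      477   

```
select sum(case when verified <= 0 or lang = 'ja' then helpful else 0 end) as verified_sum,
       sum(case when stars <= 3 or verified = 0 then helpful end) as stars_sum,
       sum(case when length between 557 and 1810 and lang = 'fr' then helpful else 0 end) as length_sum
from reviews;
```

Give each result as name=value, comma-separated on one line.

[verified_sum: verified <= 0 or lang = 'ja']
review_id=700: ✗
review_id=701: ✓ → 245
review_id=702: ✗
review_id=703: ✗
review_id=704: ✗
review_id=705: ✓ → 268
review_id=706: ✗
review_id=707: ✗
review_id=708: ✓ → 23
review_id=709: ✓ → 267
verified_sum = 245 + 268 + 23 + 267 = 803
—
[stars_sum: stars <= 3 or verified = 0]
review_id=700: ✓ → 242
review_id=701: ✓ → 245
review_id=702: ✓ → 294
review_id=703: ✓ → 24
review_id=704: ✗
review_id=705: ✓ → 268
review_id=706: ✓ → 120
review_id=707: ✓ → 137
review_id=708: ✗
review_id=709: ✓ → 267
stars_sum = 242 + 245 + 294 + 24 + 268 + 120 + 137 + 267 = 1597
—
[length_sum: length between 557 and 1810 and lang = 'fr']
review_id=700: ✗
review_id=701: ✗
review_id=702: ✓ → 294
review_id=703: ✗
review_id=704: ✗
review_id=705: ✗
review_id=706: ✗
review_id=707: ✗
review_id=708: ✗
review_id=709: ✗
length_sum = 294

verified_sum=803, stars_sum=1597, length_sum=294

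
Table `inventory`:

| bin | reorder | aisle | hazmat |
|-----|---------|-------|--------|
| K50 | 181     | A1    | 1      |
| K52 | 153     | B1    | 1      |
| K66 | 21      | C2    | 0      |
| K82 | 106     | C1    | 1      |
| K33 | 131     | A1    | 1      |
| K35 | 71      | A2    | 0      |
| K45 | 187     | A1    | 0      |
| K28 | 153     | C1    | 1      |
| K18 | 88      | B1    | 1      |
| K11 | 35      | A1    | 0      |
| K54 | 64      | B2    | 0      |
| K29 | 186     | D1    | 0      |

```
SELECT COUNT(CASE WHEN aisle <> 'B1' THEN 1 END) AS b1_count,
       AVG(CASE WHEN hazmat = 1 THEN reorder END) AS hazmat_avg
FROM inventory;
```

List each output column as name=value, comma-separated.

[b1_count: aisle <> 'B1']
bin=K50: ✓ → 1
bin=K52: ✗
bin=K66: ✓ → 1
bin=K82: ✓ → 1
bin=K33: ✓ → 1
bin=K35: ✓ → 1
bin=K45: ✓ → 1
bin=K28: ✓ → 1
bin=K18: ✗
bin=K11: ✓ → 1
bin=K54: ✓ → 1
bin=K29: ✓ → 1
b1_count = COUNT(1, 1, 1, 1, 1, 1, 1, 1, 1, 1) = 10
—
[hazmat_avg: hazmat = 1]
bin=K50: ✓ → 181
bin=K52: ✓ → 153
bin=K66: ✗
bin=K82: ✓ → 106
bin=K33: ✓ → 131
bin=K35: ✗
bin=K45: ✗
bin=K28: ✓ → 153
bin=K18: ✓ → 88
bin=K11: ✗
bin=K54: ✗
bin=K29: ✗
hazmat_avg = (181 + 153 + 106 + 131 + 153 + 88) / 6 = 135.3333333333

b1_count=10, hazmat_avg=135.3333333333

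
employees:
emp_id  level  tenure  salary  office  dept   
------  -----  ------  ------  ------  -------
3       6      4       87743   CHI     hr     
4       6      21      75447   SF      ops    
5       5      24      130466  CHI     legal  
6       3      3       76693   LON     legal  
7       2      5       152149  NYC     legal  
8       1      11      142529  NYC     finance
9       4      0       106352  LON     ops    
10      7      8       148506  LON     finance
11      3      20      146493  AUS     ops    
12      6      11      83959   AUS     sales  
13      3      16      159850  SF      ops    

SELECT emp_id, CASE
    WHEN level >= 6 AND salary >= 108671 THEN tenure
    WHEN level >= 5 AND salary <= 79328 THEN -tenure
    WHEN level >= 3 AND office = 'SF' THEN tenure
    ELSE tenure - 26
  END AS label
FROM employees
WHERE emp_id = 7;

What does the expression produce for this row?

emp_id = 7: level=2, tenure=5, salary=152149, office=NYC, dept=legal.
level >= 6 AND salary >= 108671 → false
level >= 5 AND salary <= 79328 → false
level >= 3 AND office = 'SF' → false
No prior WHEN matched → ELSE → -21

-21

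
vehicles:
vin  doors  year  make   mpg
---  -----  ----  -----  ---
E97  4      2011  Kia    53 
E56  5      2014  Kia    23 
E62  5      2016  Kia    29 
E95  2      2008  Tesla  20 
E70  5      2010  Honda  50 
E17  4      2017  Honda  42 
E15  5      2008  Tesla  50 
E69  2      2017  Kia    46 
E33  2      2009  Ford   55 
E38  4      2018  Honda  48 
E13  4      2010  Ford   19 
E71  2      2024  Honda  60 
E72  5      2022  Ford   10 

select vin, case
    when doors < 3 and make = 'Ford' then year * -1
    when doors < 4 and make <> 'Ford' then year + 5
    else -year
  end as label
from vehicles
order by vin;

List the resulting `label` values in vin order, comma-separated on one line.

vin=E13: ELSE → -2010
vin=E15: ELSE → -2008
vin=E17: ELSE → -2017
vin=E33: doors < 3 and make = 'Ford' → -2009
vin=E38: ELSE → -2018
vin=E56: ELSE → -2014
vin=E62: ELSE → -2016
vin=E69: doors < 4 and make <> 'Ford' → 2022
vin=E70: ELSE → -2010
vin=E71: doors < 4 and make <> 'Ford' → 2029
vin=E72: ELSE → -2022
vin=E95: doors < 4 and make <> 'Ford' → 2013
vin=E97: ELSE → -2011

-2010, -2008, -2017, -2009, -2018, -2014, -2016, 2022, -2010, 2029, -2022, 2013, -2011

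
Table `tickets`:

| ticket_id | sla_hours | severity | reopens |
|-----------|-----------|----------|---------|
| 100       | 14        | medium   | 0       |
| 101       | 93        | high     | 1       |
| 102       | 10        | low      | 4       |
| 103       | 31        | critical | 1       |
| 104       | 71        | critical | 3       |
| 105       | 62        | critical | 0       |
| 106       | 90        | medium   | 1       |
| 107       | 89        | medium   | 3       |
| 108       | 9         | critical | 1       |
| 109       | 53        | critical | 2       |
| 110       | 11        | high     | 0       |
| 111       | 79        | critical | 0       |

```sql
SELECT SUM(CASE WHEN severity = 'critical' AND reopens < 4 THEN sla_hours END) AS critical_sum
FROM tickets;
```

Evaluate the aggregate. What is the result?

305

ticket_id=100: ✗
ticket_id=101: ✗
ticket_id=102: ✗
ticket_id=103: ✓ → 31
ticket_id=104: ✓ → 71
ticket_id=105: ✓ → 62
ticket_id=106: ✗
ticket_id=107: ✗
ticket_id=108: ✓ → 9
ticket_id=109: ✓ → 53
ticket_id=110: ✗
ticket_id=111: ✓ → 79
critical_sum = 31 + 71 + 62 + 9 + 53 + 79 = 305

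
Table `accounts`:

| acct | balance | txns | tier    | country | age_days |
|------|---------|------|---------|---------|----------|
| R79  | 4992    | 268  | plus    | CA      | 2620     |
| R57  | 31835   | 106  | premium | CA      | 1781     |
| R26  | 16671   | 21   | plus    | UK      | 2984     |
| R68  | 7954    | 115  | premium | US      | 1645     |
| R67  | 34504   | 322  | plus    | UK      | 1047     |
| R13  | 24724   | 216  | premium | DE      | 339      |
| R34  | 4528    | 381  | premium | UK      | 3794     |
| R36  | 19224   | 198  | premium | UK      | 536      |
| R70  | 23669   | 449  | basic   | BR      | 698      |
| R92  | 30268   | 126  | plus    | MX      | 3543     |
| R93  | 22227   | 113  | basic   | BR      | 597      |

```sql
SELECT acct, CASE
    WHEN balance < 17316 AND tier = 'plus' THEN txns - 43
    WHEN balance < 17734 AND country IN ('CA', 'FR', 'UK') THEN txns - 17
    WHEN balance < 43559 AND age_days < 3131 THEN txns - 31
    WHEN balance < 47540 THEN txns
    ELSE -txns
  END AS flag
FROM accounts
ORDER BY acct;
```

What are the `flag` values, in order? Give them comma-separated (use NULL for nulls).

acct=R13: balance < 43559 AND age_days < 3131 → 185
acct=R26: balance < 17316 AND tier = 'plus' → -22
acct=R34: balance < 17734 AND country IN ('CA', 'FR', 'UK') → 364
acct=R36: balance < 43559 AND age_days < 3131 → 167
acct=R57: balance < 43559 AND age_days < 3131 → 75
acct=R67: balance < 43559 AND age_days < 3131 → 291
acct=R68: balance < 43559 AND age_days < 3131 → 84
acct=R70: balance < 43559 AND age_days < 3131 → 418
acct=R79: balance < 17316 AND tier = 'plus' → 225
acct=R92: balance < 47540 → 126
acct=R93: balance < 43559 AND age_days < 3131 → 82

185, -22, 364, 167, 75, 291, 84, 418, 225, 126, 82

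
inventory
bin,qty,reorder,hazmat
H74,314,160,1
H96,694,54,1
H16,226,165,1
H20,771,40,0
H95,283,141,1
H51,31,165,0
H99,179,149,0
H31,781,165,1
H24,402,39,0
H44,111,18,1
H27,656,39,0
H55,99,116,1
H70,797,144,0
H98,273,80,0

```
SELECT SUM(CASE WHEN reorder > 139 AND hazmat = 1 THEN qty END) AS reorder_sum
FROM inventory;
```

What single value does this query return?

1604

bin=H74: ✓ → 314
bin=H96: ✗
bin=H16: ✓ → 226
bin=H20: ✗
bin=H95: ✓ → 283
bin=H51: ✗
bin=H99: ✗
bin=H31: ✓ → 781
bin=H24: ✗
bin=H44: ✗
bin=H27: ✗
bin=H55: ✗
bin=H70: ✗
bin=H98: ✗
reorder_sum = 314 + 226 + 283 + 781 = 1604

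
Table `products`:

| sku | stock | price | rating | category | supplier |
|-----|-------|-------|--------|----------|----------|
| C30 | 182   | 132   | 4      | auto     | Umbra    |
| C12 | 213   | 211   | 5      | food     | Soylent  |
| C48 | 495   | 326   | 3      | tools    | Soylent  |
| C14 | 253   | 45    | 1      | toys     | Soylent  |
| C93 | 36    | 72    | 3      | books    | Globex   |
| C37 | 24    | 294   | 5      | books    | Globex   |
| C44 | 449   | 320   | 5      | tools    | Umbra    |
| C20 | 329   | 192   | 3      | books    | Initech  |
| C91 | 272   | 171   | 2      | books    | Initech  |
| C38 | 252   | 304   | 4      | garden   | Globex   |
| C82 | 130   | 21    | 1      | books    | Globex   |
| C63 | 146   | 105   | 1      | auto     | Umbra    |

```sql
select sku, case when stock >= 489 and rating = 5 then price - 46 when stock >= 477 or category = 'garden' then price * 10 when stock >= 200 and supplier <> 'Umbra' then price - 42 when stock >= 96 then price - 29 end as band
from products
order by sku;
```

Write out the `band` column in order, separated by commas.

169, 3, 150, 103, NULL, 3040, 291, 3260, 76, -8, 129, NULL

sku=C12: stock >= 200 and supplier <> 'Umbra' → 169
sku=C14: stock >= 200 and supplier <> 'Umbra' → 3
sku=C20: stock >= 200 and supplier <> 'Umbra' → 150
sku=C30: stock >= 96 → 103
sku=C37: (no match → NULL) → NULL
sku=C38: stock >= 477 or category = 'garden' → 3040
sku=C44: stock >= 96 → 291
sku=C48: stock >= 477 or category = 'garden' → 3260
sku=C63: stock >= 96 → 76
sku=C82: stock >= 96 → -8
sku=C91: stock >= 200 and supplier <> 'Umbra' → 129
sku=C93: (no match → NULL) → NULL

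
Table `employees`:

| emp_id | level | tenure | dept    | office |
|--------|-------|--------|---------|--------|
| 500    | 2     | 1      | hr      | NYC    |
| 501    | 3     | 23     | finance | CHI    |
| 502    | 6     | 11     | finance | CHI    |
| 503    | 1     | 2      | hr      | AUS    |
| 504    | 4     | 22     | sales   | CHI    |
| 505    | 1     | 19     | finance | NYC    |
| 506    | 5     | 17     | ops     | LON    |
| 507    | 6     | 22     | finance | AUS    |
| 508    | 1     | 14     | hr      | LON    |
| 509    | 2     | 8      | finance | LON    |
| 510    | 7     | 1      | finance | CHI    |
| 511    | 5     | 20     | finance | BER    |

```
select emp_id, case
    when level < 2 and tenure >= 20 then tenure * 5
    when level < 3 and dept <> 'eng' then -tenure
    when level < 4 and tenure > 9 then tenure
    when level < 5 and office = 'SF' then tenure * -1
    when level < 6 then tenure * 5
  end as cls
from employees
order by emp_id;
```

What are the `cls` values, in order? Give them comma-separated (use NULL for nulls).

emp_id=500: level < 3 and dept <> 'eng' → -1
emp_id=501: level < 4 and tenure > 9 → 23
emp_id=502: (no match → NULL) → NULL
emp_id=503: level < 3 and dept <> 'eng' → -2
emp_id=504: level < 6 → 110
emp_id=505: level < 3 and dept <> 'eng' → -19
emp_id=506: level < 6 → 85
emp_id=507: (no match → NULL) → NULL
emp_id=508: level < 3 and dept <> 'eng' → -14
emp_id=509: level < 3 and dept <> 'eng' → -8
emp_id=510: (no match → NULL) → NULL
emp_id=511: level < 6 → 100

-1, 23, NULL, -2, 110, -19, 85, NULL, -14, -8, NULL, 100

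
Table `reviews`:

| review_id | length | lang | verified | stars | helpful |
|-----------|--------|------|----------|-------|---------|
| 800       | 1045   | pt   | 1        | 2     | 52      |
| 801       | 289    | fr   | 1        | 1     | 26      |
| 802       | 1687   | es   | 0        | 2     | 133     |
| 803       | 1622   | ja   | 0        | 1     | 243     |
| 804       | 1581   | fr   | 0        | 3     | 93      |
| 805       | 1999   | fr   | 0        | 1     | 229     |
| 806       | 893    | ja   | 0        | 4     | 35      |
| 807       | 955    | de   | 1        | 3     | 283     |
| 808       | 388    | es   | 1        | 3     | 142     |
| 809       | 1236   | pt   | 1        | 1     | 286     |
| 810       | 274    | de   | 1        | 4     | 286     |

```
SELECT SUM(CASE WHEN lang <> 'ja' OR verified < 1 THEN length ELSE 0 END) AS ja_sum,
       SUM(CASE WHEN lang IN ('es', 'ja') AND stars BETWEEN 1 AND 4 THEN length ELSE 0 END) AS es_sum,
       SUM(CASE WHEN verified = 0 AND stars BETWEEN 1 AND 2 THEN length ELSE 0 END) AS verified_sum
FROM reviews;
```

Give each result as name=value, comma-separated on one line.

[ja_sum: lang <> 'ja' OR verified < 1]
review_id=800: ✓ → 1045
review_id=801: ✓ → 289
review_id=802: ✓ → 1687
review_id=803: ✓ → 1622
review_id=804: ✓ → 1581
review_id=805: ✓ → 1999
review_id=806: ✓ → 893
review_id=807: ✓ → 955
review_id=808: ✓ → 388
review_id=809: ✓ → 1236
review_id=810: ✓ → 274
ja_sum = 1045 + 289 + 1687 + 1622 + 1581 + 1999 + 893 + 955 + 388 + 1236 + 274 = 11969
—
[es_sum: lang IN ('es', 'ja') AND stars BETWEEN 1 AND 4]
review_id=800: ✗
review_id=801: ✗
review_id=802: ✓ → 1687
review_id=803: ✓ → 1622
review_id=804: ✗
review_id=805: ✗
review_id=806: ✓ → 893
review_id=807: ✗
review_id=808: ✓ → 388
review_id=809: ✗
review_id=810: ✗
es_sum = 1687 + 1622 + 893 + 388 = 4590
—
[verified_sum: verified = 0 AND stars BETWEEN 1 AND 2]
review_id=800: ✗
review_id=801: ✗
review_id=802: ✓ → 1687
review_id=803: ✓ → 1622
review_id=804: ✗
review_id=805: ✓ → 1999
review_id=806: ✗
review_id=807: ✗
review_id=808: ✗
review_id=809: ✗
review_id=810: ✗
verified_sum = 1687 + 1622 + 1999 = 5308

ja_sum=11969, es_sum=4590, verified_sum=5308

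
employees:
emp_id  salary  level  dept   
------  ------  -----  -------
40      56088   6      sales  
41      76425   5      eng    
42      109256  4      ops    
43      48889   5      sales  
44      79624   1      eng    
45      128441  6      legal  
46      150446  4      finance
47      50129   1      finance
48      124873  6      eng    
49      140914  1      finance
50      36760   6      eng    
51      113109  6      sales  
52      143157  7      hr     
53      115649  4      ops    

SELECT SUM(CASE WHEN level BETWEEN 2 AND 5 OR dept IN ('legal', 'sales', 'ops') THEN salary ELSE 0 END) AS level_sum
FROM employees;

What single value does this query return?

emp_id=40: ✓ → 56088
emp_id=41: ✓ → 76425
emp_id=42: ✓ → 109256
emp_id=43: ✓ → 48889
emp_id=44: ✗
emp_id=45: ✓ → 128441
emp_id=46: ✓ → 150446
emp_id=47: ✗
emp_id=48: ✗
emp_id=49: ✗
emp_id=50: ✗
emp_id=51: ✓ → 113109
emp_id=52: ✗
emp_id=53: ✓ → 115649
level_sum = 56088 + 76425 + 109256 + 48889 + 128441 + 150446 + 113109 + 115649 = 798303

798303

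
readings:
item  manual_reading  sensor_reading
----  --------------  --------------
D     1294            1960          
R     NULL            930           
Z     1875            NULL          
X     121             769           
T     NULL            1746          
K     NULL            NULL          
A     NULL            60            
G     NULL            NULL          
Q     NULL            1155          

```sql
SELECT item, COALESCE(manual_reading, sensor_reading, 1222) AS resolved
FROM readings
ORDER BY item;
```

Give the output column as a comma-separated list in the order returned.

60, 1294, 1222, 1222, 1155, 930, 1746, 121, 1875

item=A: manual_reading=NULL, sensor_reading=60 → 60
item=D: manual_reading=1294 → 1294
item=G: manual_reading=NULL, sensor_reading=NULL, → literal 1222 → 1222
item=K: manual_reading=NULL, sensor_reading=NULL, → literal 1222 → 1222
item=Q: manual_reading=NULL, sensor_reading=1155 → 1155
item=R: manual_reading=NULL, sensor_reading=930 → 930
item=T: manual_reading=NULL, sensor_reading=1746 → 1746
item=X: manual_reading=121 → 121
item=Z: manual_reading=1875 → 1875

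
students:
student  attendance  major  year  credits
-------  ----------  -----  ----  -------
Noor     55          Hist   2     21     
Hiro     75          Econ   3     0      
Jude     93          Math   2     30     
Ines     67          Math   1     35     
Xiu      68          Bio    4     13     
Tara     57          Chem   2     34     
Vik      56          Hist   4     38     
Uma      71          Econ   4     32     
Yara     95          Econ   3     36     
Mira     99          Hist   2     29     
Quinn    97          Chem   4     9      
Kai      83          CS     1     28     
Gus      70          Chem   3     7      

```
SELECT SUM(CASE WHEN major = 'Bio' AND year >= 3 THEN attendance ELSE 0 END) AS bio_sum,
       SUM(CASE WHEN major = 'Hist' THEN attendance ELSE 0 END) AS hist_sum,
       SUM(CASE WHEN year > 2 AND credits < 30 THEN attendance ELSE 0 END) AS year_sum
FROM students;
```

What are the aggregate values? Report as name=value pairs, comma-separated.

bio_sum=68, hist_sum=210, year_sum=310

[bio_sum: major = 'Bio' AND year >= 3]
student=Noor: ✗
student=Hiro: ✗
student=Jude: ✗
student=Ines: ✗
student=Xiu: ✓ → 68
student=Tara: ✗
student=Vik: ✗
student=Uma: ✗
student=Yara: ✗
student=Mira: ✗
student=Quinn: ✗
student=Kai: ✗
student=Gus: ✗
bio_sum = 68
—
[hist_sum: major = 'Hist']
student=Noor: ✓ → 55
student=Hiro: ✗
student=Jude: ✗
student=Ines: ✗
student=Xiu: ✗
student=Tara: ✗
student=Vik: ✓ → 56
student=Uma: ✗
student=Yara: ✗
student=Mira: ✓ → 99
student=Quinn: ✗
student=Kai: ✗
student=Gus: ✗
hist_sum = 55 + 56 + 99 = 210
—
[year_sum: year > 2 AND credits < 30]
student=Noor: ✗
student=Hiro: ✓ → 75
student=Jude: ✗
student=Ines: ✗
student=Xiu: ✓ → 68
student=Tara: ✗
student=Vik: ✗
student=Uma: ✗
student=Yara: ✗
student=Mira: ✗
student=Quinn: ✓ → 97
student=Kai: ✗
student=Gus: ✓ → 70
year_sum = 75 + 68 + 97 + 70 = 310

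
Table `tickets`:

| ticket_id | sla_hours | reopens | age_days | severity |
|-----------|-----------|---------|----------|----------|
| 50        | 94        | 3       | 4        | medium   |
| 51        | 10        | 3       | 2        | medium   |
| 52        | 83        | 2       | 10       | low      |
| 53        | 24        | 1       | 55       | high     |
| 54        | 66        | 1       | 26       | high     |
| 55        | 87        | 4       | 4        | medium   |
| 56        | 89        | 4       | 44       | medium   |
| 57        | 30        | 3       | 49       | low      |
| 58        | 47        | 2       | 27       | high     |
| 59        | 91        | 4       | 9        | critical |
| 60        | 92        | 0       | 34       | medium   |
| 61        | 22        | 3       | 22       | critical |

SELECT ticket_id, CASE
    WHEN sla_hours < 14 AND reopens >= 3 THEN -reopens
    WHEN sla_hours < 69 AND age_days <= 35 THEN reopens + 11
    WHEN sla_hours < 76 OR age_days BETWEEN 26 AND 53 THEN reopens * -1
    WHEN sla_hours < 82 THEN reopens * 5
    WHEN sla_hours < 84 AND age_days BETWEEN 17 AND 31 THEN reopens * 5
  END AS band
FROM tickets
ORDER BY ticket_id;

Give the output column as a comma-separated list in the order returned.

NULL, -3, NULL, -1, 12, NULL, -4, -3, 13, NULL, 0, 14

ticket_id=50: (no match → NULL) → NULL
ticket_id=51: sla_hours < 14 AND reopens >= 3 → -3
ticket_id=52: (no match → NULL) → NULL
ticket_id=53: sla_hours < 76 OR age_days BETWEEN 26 AND 53 → -1
ticket_id=54: sla_hours < 69 AND age_days <= 35 → 12
ticket_id=55: (no match → NULL) → NULL
ticket_id=56: sla_hours < 76 OR age_days BETWEEN 26 AND 53 → -4
ticket_id=57: sla_hours < 76 OR age_days BETWEEN 26 AND 53 → -3
ticket_id=58: sla_hours < 69 AND age_days <= 35 → 13
ticket_id=59: (no match → NULL) → NULL
ticket_id=60: sla_hours < 76 OR age_days BETWEEN 26 AND 53 → 0
ticket_id=61: sla_hours < 69 AND age_days <= 35 → 14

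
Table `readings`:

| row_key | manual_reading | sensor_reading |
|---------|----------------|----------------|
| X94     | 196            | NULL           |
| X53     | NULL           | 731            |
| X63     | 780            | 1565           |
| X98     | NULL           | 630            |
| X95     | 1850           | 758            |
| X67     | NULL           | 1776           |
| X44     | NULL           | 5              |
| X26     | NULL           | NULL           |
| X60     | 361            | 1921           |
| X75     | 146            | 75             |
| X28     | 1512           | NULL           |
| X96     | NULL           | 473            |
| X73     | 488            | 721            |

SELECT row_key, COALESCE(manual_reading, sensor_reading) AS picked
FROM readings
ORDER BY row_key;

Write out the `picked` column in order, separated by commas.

row_key=X26: manual_reading=NULL, sensor_reading=NULL (all NULL) → NULL
row_key=X28: manual_reading=1512 → 1512
row_key=X44: manual_reading=NULL, sensor_reading=5 → 5
row_key=X53: manual_reading=NULL, sensor_reading=731 → 731
row_key=X60: manual_reading=361 → 361
row_key=X63: manual_reading=780 → 780
row_key=X67: manual_reading=NULL, sensor_reading=1776 → 1776
row_key=X73: manual_reading=488 → 488
row_key=X75: manual_reading=146 → 146
row_key=X94: manual_reading=196 → 196
row_key=X95: manual_reading=1850 → 1850
row_key=X96: manual_reading=NULL, sensor_reading=473 → 473
row_key=X98: manual_reading=NULL, sensor_reading=630 → 630

NULL, 1512, 5, 731, 361, 780, 1776, 488, 146, 196, 1850, 473, 630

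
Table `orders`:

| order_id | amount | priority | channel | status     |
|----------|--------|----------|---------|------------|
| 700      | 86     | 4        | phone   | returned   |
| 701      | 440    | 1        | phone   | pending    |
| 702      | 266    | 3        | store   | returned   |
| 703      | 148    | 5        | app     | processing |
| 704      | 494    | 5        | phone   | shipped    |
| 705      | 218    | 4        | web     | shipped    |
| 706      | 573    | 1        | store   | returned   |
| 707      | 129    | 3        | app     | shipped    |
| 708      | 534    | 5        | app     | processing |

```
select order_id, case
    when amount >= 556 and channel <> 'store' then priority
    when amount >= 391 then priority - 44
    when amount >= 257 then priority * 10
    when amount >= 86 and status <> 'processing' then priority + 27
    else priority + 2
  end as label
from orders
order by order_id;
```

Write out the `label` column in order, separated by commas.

order_id=700: amount >= 86 and status <> 'processing' → 31
order_id=701: amount >= 391 → -43
order_id=702: amount >= 257 → 30
order_id=703: ELSE → 7
order_id=704: amount >= 391 → -39
order_id=705: amount >= 86 and status <> 'processing' → 31
order_id=706: amount >= 391 → -43
order_id=707: amount >= 86 and status <> 'processing' → 30
order_id=708: amount >= 391 → -39

31, -43, 30, 7, -39, 31, -43, 30, -39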